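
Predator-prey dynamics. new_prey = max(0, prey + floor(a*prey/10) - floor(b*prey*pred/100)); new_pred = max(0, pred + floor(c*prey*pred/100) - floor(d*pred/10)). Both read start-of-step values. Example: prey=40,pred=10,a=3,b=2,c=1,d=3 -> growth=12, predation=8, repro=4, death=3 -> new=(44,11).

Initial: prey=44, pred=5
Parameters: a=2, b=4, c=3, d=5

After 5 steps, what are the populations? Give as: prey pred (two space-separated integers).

Answer: 0 17

Derivation:
Step 1: prey: 44+8-8=44; pred: 5+6-2=9
Step 2: prey: 44+8-15=37; pred: 9+11-4=16
Step 3: prey: 37+7-23=21; pred: 16+17-8=25
Step 4: prey: 21+4-21=4; pred: 25+15-12=28
Step 5: prey: 4+0-4=0; pred: 28+3-14=17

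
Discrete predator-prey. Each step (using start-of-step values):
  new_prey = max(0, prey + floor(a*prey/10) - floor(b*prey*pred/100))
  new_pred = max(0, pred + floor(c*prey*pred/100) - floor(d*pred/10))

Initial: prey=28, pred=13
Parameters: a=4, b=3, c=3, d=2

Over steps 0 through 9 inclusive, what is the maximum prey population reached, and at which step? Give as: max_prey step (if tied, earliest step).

Step 1: prey: 28+11-10=29; pred: 13+10-2=21
Step 2: prey: 29+11-18=22; pred: 21+18-4=35
Step 3: prey: 22+8-23=7; pred: 35+23-7=51
Step 4: prey: 7+2-10=0; pred: 51+10-10=51
Step 5: prey: 0+0-0=0; pred: 51+0-10=41
Step 6: prey: 0+0-0=0; pred: 41+0-8=33
Step 7: prey: 0+0-0=0; pred: 33+0-6=27
Step 8: prey: 0+0-0=0; pred: 27+0-5=22
Step 9: prey: 0+0-0=0; pred: 22+0-4=18
Max prey = 29 at step 1

Answer: 29 1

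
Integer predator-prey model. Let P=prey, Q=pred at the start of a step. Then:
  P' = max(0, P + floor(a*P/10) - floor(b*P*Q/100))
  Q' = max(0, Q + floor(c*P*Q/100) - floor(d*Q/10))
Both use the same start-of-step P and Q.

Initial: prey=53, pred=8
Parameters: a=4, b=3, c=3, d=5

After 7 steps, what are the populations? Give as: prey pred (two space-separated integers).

Step 1: prey: 53+21-12=62; pred: 8+12-4=16
Step 2: prey: 62+24-29=57; pred: 16+29-8=37
Step 3: prey: 57+22-63=16; pred: 37+63-18=82
Step 4: prey: 16+6-39=0; pred: 82+39-41=80
Step 5: prey: 0+0-0=0; pred: 80+0-40=40
Step 6: prey: 0+0-0=0; pred: 40+0-20=20
Step 7: prey: 0+0-0=0; pred: 20+0-10=10

Answer: 0 10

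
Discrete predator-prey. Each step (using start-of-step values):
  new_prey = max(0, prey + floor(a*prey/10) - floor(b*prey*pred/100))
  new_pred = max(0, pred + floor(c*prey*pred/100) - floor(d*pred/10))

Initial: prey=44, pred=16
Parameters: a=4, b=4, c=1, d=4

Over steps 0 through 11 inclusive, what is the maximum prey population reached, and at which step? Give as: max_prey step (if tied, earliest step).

Answer: 48 11

Derivation:
Step 1: prey: 44+17-28=33; pred: 16+7-6=17
Step 2: prey: 33+13-22=24; pred: 17+5-6=16
Step 3: prey: 24+9-15=18; pred: 16+3-6=13
Step 4: prey: 18+7-9=16; pred: 13+2-5=10
Step 5: prey: 16+6-6=16; pred: 10+1-4=7
Step 6: prey: 16+6-4=18; pred: 7+1-2=6
Step 7: prey: 18+7-4=21; pred: 6+1-2=5
Step 8: prey: 21+8-4=25; pred: 5+1-2=4
Step 9: prey: 25+10-4=31; pred: 4+1-1=4
Step 10: prey: 31+12-4=39; pred: 4+1-1=4
Step 11: prey: 39+15-6=48; pred: 4+1-1=4
Max prey = 48 at step 11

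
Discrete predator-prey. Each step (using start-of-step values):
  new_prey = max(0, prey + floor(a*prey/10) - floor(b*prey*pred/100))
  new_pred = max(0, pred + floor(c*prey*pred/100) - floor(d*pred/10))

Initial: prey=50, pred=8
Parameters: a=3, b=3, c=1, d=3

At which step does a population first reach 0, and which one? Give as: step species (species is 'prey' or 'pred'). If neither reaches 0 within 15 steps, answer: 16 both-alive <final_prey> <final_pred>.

Answer: 16 both-alive 18 3

Derivation:
Step 1: prey: 50+15-12=53; pred: 8+4-2=10
Step 2: prey: 53+15-15=53; pred: 10+5-3=12
Step 3: prey: 53+15-19=49; pred: 12+6-3=15
Step 4: prey: 49+14-22=41; pred: 15+7-4=18
Step 5: prey: 41+12-22=31; pred: 18+7-5=20
Step 6: prey: 31+9-18=22; pred: 20+6-6=20
Step 7: prey: 22+6-13=15; pred: 20+4-6=18
Step 8: prey: 15+4-8=11; pred: 18+2-5=15
Step 9: prey: 11+3-4=10; pred: 15+1-4=12
Step 10: prey: 10+3-3=10; pred: 12+1-3=10
Step 11: prey: 10+3-3=10; pred: 10+1-3=8
Step 12: prey: 10+3-2=11; pred: 8+0-2=6
Step 13: prey: 11+3-1=13; pred: 6+0-1=5
Step 14: prey: 13+3-1=15; pred: 5+0-1=4
Step 15: prey: 15+4-1=18; pred: 4+0-1=3
No extinction within 15 steps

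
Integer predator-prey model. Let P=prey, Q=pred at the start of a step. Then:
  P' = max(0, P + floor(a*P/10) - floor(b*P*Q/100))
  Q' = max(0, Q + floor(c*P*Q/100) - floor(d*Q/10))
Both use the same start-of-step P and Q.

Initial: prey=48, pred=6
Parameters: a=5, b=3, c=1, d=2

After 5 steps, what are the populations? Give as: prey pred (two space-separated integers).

Step 1: prey: 48+24-8=64; pred: 6+2-1=7
Step 2: prey: 64+32-13=83; pred: 7+4-1=10
Step 3: prey: 83+41-24=100; pred: 10+8-2=16
Step 4: prey: 100+50-48=102; pred: 16+16-3=29
Step 5: prey: 102+51-88=65; pred: 29+29-5=53

Answer: 65 53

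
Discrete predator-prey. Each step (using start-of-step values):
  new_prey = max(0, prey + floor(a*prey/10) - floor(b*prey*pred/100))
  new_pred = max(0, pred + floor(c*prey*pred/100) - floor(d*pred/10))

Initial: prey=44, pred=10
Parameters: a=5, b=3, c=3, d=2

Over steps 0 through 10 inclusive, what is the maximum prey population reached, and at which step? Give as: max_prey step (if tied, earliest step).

Answer: 53 1

Derivation:
Step 1: prey: 44+22-13=53; pred: 10+13-2=21
Step 2: prey: 53+26-33=46; pred: 21+33-4=50
Step 3: prey: 46+23-69=0; pred: 50+69-10=109
Step 4: prey: 0+0-0=0; pred: 109+0-21=88
Step 5: prey: 0+0-0=0; pred: 88+0-17=71
Step 6: prey: 0+0-0=0; pred: 71+0-14=57
Step 7: prey: 0+0-0=0; pred: 57+0-11=46
Step 8: prey: 0+0-0=0; pred: 46+0-9=37
Step 9: prey: 0+0-0=0; pred: 37+0-7=30
Step 10: prey: 0+0-0=0; pred: 30+0-6=24
Max prey = 53 at step 1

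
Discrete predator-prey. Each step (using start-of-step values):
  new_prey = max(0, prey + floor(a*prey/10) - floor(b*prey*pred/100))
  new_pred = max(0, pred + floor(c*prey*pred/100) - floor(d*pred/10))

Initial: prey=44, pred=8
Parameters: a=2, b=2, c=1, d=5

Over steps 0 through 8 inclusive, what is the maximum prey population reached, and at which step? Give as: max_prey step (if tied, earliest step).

Answer: 68 8

Derivation:
Step 1: prey: 44+8-7=45; pred: 8+3-4=7
Step 2: prey: 45+9-6=48; pred: 7+3-3=7
Step 3: prey: 48+9-6=51; pred: 7+3-3=7
Step 4: prey: 51+10-7=54; pred: 7+3-3=7
Step 5: prey: 54+10-7=57; pred: 7+3-3=7
Step 6: prey: 57+11-7=61; pred: 7+3-3=7
Step 7: prey: 61+12-8=65; pred: 7+4-3=8
Step 8: prey: 65+13-10=68; pred: 8+5-4=9
Max prey = 68 at step 8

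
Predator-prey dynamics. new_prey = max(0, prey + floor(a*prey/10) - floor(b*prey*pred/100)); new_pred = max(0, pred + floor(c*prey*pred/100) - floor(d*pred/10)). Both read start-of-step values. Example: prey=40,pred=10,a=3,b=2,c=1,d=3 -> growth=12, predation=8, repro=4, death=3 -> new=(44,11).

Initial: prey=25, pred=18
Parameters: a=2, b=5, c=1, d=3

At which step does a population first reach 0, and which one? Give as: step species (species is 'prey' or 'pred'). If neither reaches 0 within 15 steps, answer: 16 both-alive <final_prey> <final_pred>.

Answer: 16 both-alive 1 3

Derivation:
Step 1: prey: 25+5-22=8; pred: 18+4-5=17
Step 2: prey: 8+1-6=3; pred: 17+1-5=13
Step 3: prey: 3+0-1=2; pred: 13+0-3=10
Step 4: prey: 2+0-1=1; pred: 10+0-3=7
Step 5: prey: 1+0-0=1; pred: 7+0-2=5
Step 6: prey: 1+0-0=1; pred: 5+0-1=4
Step 7: prey: 1+0-0=1; pred: 4+0-1=3
Step 8: prey: 1+0-0=1; pred: 3+0-0=3
Steps 9-15: state stable at prey=1, pred=3 (no change)
No extinction within 15 steps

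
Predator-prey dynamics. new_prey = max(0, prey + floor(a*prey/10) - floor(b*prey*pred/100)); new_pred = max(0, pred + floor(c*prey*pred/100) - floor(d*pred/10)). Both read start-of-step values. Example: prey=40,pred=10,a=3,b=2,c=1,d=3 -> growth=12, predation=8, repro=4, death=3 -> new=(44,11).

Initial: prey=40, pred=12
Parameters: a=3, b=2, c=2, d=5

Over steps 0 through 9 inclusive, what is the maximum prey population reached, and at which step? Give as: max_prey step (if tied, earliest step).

Answer: 43 1

Derivation:
Step 1: prey: 40+12-9=43; pred: 12+9-6=15
Step 2: prey: 43+12-12=43; pred: 15+12-7=20
Step 3: prey: 43+12-17=38; pred: 20+17-10=27
Step 4: prey: 38+11-20=29; pred: 27+20-13=34
Step 5: prey: 29+8-19=18; pred: 34+19-17=36
Step 6: prey: 18+5-12=11; pred: 36+12-18=30
Step 7: prey: 11+3-6=8; pred: 30+6-15=21
Step 8: prey: 8+2-3=7; pred: 21+3-10=14
Step 9: prey: 7+2-1=8; pred: 14+1-7=8
Max prey = 43 at step 1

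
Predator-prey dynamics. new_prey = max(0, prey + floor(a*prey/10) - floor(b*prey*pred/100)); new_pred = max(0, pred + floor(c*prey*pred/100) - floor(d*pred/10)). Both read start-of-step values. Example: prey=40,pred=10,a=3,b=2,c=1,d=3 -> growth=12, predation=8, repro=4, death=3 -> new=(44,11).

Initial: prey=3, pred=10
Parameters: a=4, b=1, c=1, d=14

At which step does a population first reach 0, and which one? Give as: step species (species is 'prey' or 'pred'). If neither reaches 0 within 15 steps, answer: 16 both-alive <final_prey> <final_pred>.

Step 1: prey: 3+1-0=4; pred: 10+0-14=0
First extinction: pred at step 1

Answer: 1 pred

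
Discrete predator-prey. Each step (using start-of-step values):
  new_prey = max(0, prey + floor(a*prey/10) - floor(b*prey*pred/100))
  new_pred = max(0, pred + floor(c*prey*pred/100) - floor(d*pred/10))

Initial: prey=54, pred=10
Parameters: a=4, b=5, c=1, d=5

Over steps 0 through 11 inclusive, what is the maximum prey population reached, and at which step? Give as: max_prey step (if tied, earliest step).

Step 1: prey: 54+21-27=48; pred: 10+5-5=10
Step 2: prey: 48+19-24=43; pred: 10+4-5=9
Step 3: prey: 43+17-19=41; pred: 9+3-4=8
Step 4: prey: 41+16-16=41; pred: 8+3-4=7
Step 5: prey: 41+16-14=43; pred: 7+2-3=6
Step 6: prey: 43+17-12=48; pred: 6+2-3=5
Step 7: prey: 48+19-12=55; pred: 5+2-2=5
Step 8: prey: 55+22-13=64; pred: 5+2-2=5
Step 9: prey: 64+25-16=73; pred: 5+3-2=6
Step 10: prey: 73+29-21=81; pred: 6+4-3=7
Step 11: prey: 81+32-28=85; pred: 7+5-3=9
Max prey = 85 at step 11

Answer: 85 11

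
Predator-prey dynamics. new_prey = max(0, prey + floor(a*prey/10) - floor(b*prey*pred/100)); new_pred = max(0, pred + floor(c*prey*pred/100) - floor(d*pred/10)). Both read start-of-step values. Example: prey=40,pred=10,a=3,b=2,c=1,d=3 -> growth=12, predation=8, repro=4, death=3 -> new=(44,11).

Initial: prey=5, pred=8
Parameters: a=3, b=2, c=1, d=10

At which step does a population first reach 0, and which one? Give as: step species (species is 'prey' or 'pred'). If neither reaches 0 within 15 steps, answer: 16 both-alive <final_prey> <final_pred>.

Answer: 1 pred

Derivation:
Step 1: prey: 5+1-0=6; pred: 8+0-8=0
First extinction: pred at step 1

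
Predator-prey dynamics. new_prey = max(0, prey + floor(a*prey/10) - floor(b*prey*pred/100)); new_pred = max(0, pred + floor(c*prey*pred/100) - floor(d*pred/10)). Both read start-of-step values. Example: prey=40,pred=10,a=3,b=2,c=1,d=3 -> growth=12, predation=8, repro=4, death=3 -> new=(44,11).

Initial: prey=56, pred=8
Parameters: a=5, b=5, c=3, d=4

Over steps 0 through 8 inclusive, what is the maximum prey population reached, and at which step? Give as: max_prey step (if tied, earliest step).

Answer: 62 1

Derivation:
Step 1: prey: 56+28-22=62; pred: 8+13-3=18
Step 2: prey: 62+31-55=38; pred: 18+33-7=44
Step 3: prey: 38+19-83=0; pred: 44+50-17=77
Step 4: prey: 0+0-0=0; pred: 77+0-30=47
Step 5: prey: 0+0-0=0; pred: 47+0-18=29
Step 6: prey: 0+0-0=0; pred: 29+0-11=18
Step 7: prey: 0+0-0=0; pred: 18+0-7=11
Step 8: prey: 0+0-0=0; pred: 11+0-4=7
Max prey = 62 at step 1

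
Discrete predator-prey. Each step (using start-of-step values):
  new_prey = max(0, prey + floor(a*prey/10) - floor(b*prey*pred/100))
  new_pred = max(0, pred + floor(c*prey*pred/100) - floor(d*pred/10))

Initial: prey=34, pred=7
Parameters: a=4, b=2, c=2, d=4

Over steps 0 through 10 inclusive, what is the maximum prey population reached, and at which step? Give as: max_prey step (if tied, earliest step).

Step 1: prey: 34+13-4=43; pred: 7+4-2=9
Step 2: prey: 43+17-7=53; pred: 9+7-3=13
Step 3: prey: 53+21-13=61; pred: 13+13-5=21
Step 4: prey: 61+24-25=60; pred: 21+25-8=38
Step 5: prey: 60+24-45=39; pred: 38+45-15=68
Step 6: prey: 39+15-53=1; pred: 68+53-27=94
Step 7: prey: 1+0-1=0; pred: 94+1-37=58
Step 8: prey: 0+0-0=0; pred: 58+0-23=35
Step 9: prey: 0+0-0=0; pred: 35+0-14=21
Step 10: prey: 0+0-0=0; pred: 21+0-8=13
Max prey = 61 at step 3

Answer: 61 3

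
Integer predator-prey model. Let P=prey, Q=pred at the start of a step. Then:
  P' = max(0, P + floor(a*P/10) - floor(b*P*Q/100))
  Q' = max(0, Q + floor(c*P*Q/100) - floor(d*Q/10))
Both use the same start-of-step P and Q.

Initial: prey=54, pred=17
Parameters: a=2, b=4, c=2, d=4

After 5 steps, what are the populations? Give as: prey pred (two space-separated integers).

Step 1: prey: 54+10-36=28; pred: 17+18-6=29
Step 2: prey: 28+5-32=1; pred: 29+16-11=34
Step 3: prey: 1+0-1=0; pred: 34+0-13=21
Step 4: prey: 0+0-0=0; pred: 21+0-8=13
Step 5: prey: 0+0-0=0; pred: 13+0-5=8

Answer: 0 8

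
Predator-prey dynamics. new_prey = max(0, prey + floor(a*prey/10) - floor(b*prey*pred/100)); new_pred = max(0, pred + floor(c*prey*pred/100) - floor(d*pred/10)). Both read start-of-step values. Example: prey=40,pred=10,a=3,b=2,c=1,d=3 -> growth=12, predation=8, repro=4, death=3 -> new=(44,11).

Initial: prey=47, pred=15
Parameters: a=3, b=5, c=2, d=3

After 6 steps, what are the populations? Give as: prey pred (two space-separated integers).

Answer: 0 9

Derivation:
Step 1: prey: 47+14-35=26; pred: 15+14-4=25
Step 2: prey: 26+7-32=1; pred: 25+13-7=31
Step 3: prey: 1+0-1=0; pred: 31+0-9=22
Step 4: prey: 0+0-0=0; pred: 22+0-6=16
Step 5: prey: 0+0-0=0; pred: 16+0-4=12
Step 6: prey: 0+0-0=0; pred: 12+0-3=9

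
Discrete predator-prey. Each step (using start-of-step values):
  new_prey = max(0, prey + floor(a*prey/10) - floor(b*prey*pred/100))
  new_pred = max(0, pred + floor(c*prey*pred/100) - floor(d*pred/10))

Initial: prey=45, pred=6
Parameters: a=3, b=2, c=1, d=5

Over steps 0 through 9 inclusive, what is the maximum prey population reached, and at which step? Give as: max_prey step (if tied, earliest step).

Step 1: prey: 45+13-5=53; pred: 6+2-3=5
Step 2: prey: 53+15-5=63; pred: 5+2-2=5
Step 3: prey: 63+18-6=75; pred: 5+3-2=6
Step 4: prey: 75+22-9=88; pred: 6+4-3=7
Step 5: prey: 88+26-12=102; pred: 7+6-3=10
Step 6: prey: 102+30-20=112; pred: 10+10-5=15
Step 7: prey: 112+33-33=112; pred: 15+16-7=24
Step 8: prey: 112+33-53=92; pred: 24+26-12=38
Step 9: prey: 92+27-69=50; pred: 38+34-19=53
Max prey = 112 at step 6

Answer: 112 6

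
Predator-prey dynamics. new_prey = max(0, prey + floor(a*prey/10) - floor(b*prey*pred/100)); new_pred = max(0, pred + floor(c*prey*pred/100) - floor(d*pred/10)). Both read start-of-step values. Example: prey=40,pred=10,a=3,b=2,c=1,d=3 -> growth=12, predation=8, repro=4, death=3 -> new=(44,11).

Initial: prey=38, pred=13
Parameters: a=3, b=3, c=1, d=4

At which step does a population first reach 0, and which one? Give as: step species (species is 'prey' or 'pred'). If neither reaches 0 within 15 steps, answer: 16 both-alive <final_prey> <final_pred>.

Step 1: prey: 38+11-14=35; pred: 13+4-5=12
Step 2: prey: 35+10-12=33; pred: 12+4-4=12
Step 3: prey: 33+9-11=31; pred: 12+3-4=11
Step 4: prey: 31+9-10=30; pred: 11+3-4=10
Step 5: prey: 30+9-9=30; pred: 10+3-4=9
Step 6: prey: 30+9-8=31; pred: 9+2-3=8
Step 7: prey: 31+9-7=33; pred: 8+2-3=7
Step 8: prey: 33+9-6=36; pred: 7+2-2=7
Step 9: prey: 36+10-7=39; pred: 7+2-2=7
Step 10: prey: 39+11-8=42; pred: 7+2-2=7
Step 11: prey: 42+12-8=46; pred: 7+2-2=7
Step 12: prey: 46+13-9=50; pred: 7+3-2=8
Step 13: prey: 50+15-12=53; pred: 8+4-3=9
Step 14: prey: 53+15-14=54; pred: 9+4-3=10
Step 15: prey: 54+16-16=54; pred: 10+5-4=11
No extinction within 15 steps

Answer: 16 both-alive 54 11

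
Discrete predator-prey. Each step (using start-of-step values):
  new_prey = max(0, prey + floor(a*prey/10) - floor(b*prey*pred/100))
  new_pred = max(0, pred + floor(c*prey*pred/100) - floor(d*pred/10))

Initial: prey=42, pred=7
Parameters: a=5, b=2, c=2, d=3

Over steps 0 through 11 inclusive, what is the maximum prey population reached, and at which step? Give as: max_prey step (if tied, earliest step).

Step 1: prey: 42+21-5=58; pred: 7+5-2=10
Step 2: prey: 58+29-11=76; pred: 10+11-3=18
Step 3: prey: 76+38-27=87; pred: 18+27-5=40
Step 4: prey: 87+43-69=61; pred: 40+69-12=97
Step 5: prey: 61+30-118=0; pred: 97+118-29=186
Step 6: prey: 0+0-0=0; pred: 186+0-55=131
Step 7: prey: 0+0-0=0; pred: 131+0-39=92
Step 8: prey: 0+0-0=0; pred: 92+0-27=65
Step 9: prey: 0+0-0=0; pred: 65+0-19=46
Step 10: prey: 0+0-0=0; pred: 46+0-13=33
Step 11: prey: 0+0-0=0; pred: 33+0-9=24
Max prey = 87 at step 3

Answer: 87 3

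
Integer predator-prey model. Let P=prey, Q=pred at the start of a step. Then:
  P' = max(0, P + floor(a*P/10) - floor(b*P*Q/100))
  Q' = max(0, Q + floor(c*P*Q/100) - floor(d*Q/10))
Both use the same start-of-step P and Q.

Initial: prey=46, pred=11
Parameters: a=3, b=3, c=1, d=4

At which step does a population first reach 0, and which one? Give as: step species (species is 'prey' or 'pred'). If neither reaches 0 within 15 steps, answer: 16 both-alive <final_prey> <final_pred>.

Step 1: prey: 46+13-15=44; pred: 11+5-4=12
Step 2: prey: 44+13-15=42; pred: 12+5-4=13
Step 3: prey: 42+12-16=38; pred: 13+5-5=13
Step 4: prey: 38+11-14=35; pred: 13+4-5=12
Step 5: prey: 35+10-12=33; pred: 12+4-4=12
Step 6: prey: 33+9-11=31; pred: 12+3-4=11
Step 7: prey: 31+9-10=30; pred: 11+3-4=10
Step 8: prey: 30+9-9=30; pred: 10+3-4=9
Step 9: prey: 30+9-8=31; pred: 9+2-3=8
Step 10: prey: 31+9-7=33; pred: 8+2-3=7
Step 11: prey: 33+9-6=36; pred: 7+2-2=7
Step 12: prey: 36+10-7=39; pred: 7+2-2=7
Step 13: prey: 39+11-8=42; pred: 7+2-2=7
Step 14: prey: 42+12-8=46; pred: 7+2-2=7
Step 15: prey: 46+13-9=50; pred: 7+3-2=8
No extinction within 15 steps

Answer: 16 both-alive 50 8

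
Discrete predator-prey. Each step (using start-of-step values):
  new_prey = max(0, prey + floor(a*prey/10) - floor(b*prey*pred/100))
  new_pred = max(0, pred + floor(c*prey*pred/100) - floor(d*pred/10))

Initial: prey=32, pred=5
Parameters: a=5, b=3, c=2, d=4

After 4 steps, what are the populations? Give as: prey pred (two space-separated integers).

Step 1: prey: 32+16-4=44; pred: 5+3-2=6
Step 2: prey: 44+22-7=59; pred: 6+5-2=9
Step 3: prey: 59+29-15=73; pred: 9+10-3=16
Step 4: prey: 73+36-35=74; pred: 16+23-6=33

Answer: 74 33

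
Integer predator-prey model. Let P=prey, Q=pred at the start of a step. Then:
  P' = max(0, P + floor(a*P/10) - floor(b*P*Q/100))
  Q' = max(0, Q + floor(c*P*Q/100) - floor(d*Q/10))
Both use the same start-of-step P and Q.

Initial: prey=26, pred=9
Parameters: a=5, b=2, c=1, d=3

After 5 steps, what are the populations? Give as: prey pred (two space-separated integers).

Answer: 94 20

Derivation:
Step 1: prey: 26+13-4=35; pred: 9+2-2=9
Step 2: prey: 35+17-6=46; pred: 9+3-2=10
Step 3: prey: 46+23-9=60; pred: 10+4-3=11
Step 4: prey: 60+30-13=77; pred: 11+6-3=14
Step 5: prey: 77+38-21=94; pred: 14+10-4=20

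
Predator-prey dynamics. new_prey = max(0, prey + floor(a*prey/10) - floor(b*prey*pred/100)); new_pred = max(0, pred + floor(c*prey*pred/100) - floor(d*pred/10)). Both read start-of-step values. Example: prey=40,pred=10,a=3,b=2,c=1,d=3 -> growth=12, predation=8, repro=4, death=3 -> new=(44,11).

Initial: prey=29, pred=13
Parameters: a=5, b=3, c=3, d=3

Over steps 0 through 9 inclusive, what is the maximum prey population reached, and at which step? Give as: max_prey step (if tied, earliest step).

Answer: 32 1

Derivation:
Step 1: prey: 29+14-11=32; pred: 13+11-3=21
Step 2: prey: 32+16-20=28; pred: 21+20-6=35
Step 3: prey: 28+14-29=13; pred: 35+29-10=54
Step 4: prey: 13+6-21=0; pred: 54+21-16=59
Step 5: prey: 0+0-0=0; pred: 59+0-17=42
Step 6: prey: 0+0-0=0; pred: 42+0-12=30
Step 7: prey: 0+0-0=0; pred: 30+0-9=21
Step 8: prey: 0+0-0=0; pred: 21+0-6=15
Step 9: prey: 0+0-0=0; pred: 15+0-4=11
Max prey = 32 at step 1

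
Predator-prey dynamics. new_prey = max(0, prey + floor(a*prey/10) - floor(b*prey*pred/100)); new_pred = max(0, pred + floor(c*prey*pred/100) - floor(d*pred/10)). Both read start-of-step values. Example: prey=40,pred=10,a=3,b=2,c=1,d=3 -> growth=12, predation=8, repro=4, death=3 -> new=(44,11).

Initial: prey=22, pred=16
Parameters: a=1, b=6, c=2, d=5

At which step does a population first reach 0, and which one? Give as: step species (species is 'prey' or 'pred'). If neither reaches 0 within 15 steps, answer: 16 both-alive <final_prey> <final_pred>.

Step 1: prey: 22+2-21=3; pred: 16+7-8=15
Step 2: prey: 3+0-2=1; pred: 15+0-7=8
Step 3: prey: 1+0-0=1; pred: 8+0-4=4
Step 4: prey: 1+0-0=1; pred: 4+0-2=2
Step 5: prey: 1+0-0=1; pred: 2+0-1=1
Step 6: prey: 1+0-0=1; pred: 1+0-0=1
Steps 7-15: state stable at prey=1, pred=1 (no change)
No extinction within 15 steps

Answer: 16 both-alive 1 1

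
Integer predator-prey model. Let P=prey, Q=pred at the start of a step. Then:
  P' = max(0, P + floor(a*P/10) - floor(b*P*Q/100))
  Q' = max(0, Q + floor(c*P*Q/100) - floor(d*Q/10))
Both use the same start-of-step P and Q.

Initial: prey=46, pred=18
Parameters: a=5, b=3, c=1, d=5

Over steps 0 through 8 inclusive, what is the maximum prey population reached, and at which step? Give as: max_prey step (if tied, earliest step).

Step 1: prey: 46+23-24=45; pred: 18+8-9=17
Step 2: prey: 45+22-22=45; pred: 17+7-8=16
Step 3: prey: 45+22-21=46; pred: 16+7-8=15
Step 4: prey: 46+23-20=49; pred: 15+6-7=14
Step 5: prey: 49+24-20=53; pred: 14+6-7=13
Step 6: prey: 53+26-20=59; pred: 13+6-6=13
Step 7: prey: 59+29-23=65; pred: 13+7-6=14
Step 8: prey: 65+32-27=70; pred: 14+9-7=16
Max prey = 70 at step 8

Answer: 70 8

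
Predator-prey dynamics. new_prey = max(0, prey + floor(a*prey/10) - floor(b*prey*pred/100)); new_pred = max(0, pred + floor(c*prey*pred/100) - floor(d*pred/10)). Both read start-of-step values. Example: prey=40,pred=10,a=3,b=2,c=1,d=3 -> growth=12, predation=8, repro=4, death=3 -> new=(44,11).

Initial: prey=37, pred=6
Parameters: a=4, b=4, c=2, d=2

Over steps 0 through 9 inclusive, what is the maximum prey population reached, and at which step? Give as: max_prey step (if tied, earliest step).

Step 1: prey: 37+14-8=43; pred: 6+4-1=9
Step 2: prey: 43+17-15=45; pred: 9+7-1=15
Step 3: prey: 45+18-27=36; pred: 15+13-3=25
Step 4: prey: 36+14-36=14; pred: 25+18-5=38
Step 5: prey: 14+5-21=0; pred: 38+10-7=41
Step 6: prey: 0+0-0=0; pred: 41+0-8=33
Step 7: prey: 0+0-0=0; pred: 33+0-6=27
Step 8: prey: 0+0-0=0; pred: 27+0-5=22
Step 9: prey: 0+0-0=0; pred: 22+0-4=18
Max prey = 45 at step 2

Answer: 45 2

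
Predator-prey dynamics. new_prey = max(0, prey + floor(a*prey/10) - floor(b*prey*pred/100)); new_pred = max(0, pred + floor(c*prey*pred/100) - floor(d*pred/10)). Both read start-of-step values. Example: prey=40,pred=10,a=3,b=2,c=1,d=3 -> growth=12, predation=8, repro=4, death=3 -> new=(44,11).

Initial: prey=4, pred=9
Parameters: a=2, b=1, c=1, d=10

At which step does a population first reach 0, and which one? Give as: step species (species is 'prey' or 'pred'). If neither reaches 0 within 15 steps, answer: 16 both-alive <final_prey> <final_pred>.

Answer: 1 pred

Derivation:
Step 1: prey: 4+0-0=4; pred: 9+0-9=0
First extinction: pred at step 1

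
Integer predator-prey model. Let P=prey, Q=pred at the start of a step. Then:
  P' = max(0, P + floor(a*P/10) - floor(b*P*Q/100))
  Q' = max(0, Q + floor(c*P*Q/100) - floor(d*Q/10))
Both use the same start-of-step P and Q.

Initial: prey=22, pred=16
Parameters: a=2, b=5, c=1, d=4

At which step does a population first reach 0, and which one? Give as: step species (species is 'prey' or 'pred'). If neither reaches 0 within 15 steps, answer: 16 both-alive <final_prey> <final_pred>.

Step 1: prey: 22+4-17=9; pred: 16+3-6=13
Step 2: prey: 9+1-5=5; pred: 13+1-5=9
Step 3: prey: 5+1-2=4; pred: 9+0-3=6
Step 4: prey: 4+0-1=3; pred: 6+0-2=4
Step 5: prey: 3+0-0=3; pred: 4+0-1=3
Step 6: prey: 3+0-0=3; pred: 3+0-1=2
Step 7: prey: 3+0-0=3; pred: 2+0-0=2
Steps 8-15: state stable at prey=3, pred=2 (no change)
No extinction within 15 steps

Answer: 16 both-alive 3 2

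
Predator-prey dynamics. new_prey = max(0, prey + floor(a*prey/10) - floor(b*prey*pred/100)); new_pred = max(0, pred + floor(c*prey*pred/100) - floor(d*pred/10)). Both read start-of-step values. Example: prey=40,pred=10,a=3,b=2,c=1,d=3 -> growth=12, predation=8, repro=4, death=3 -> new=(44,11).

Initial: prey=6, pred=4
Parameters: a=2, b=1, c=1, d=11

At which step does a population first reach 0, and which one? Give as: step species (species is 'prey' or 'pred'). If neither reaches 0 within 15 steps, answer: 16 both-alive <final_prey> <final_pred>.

Answer: 1 pred

Derivation:
Step 1: prey: 6+1-0=7; pred: 4+0-4=0
First extinction: pred at step 1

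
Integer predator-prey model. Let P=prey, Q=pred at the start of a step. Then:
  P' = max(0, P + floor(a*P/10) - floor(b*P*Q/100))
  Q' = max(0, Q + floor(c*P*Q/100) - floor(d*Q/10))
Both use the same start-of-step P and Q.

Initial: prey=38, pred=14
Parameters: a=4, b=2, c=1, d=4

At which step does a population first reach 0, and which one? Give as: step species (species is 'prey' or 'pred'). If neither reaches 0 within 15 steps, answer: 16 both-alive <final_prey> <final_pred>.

Step 1: prey: 38+15-10=43; pred: 14+5-5=14
Step 2: prey: 43+17-12=48; pred: 14+6-5=15
Step 3: prey: 48+19-14=53; pred: 15+7-6=16
Step 4: prey: 53+21-16=58; pred: 16+8-6=18
Step 5: prey: 58+23-20=61; pred: 18+10-7=21
Step 6: prey: 61+24-25=60; pred: 21+12-8=25
Step 7: prey: 60+24-30=54; pred: 25+15-10=30
Step 8: prey: 54+21-32=43; pred: 30+16-12=34
Step 9: prey: 43+17-29=31; pred: 34+14-13=35
Step 10: prey: 31+12-21=22; pred: 35+10-14=31
Step 11: prey: 22+8-13=17; pred: 31+6-12=25
Step 12: prey: 17+6-8=15; pred: 25+4-10=19
Step 13: prey: 15+6-5=16; pred: 19+2-7=14
Step 14: prey: 16+6-4=18; pred: 14+2-5=11
Step 15: prey: 18+7-3=22; pred: 11+1-4=8
No extinction within 15 steps

Answer: 16 both-alive 22 8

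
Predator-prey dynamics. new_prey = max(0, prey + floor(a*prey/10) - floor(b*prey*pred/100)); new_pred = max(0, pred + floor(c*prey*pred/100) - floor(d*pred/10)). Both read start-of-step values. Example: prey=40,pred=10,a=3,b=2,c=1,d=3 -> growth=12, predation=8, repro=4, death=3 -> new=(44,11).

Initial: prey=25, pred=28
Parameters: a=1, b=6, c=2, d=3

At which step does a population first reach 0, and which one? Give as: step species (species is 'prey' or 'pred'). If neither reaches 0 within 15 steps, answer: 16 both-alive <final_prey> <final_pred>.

Answer: 1 prey

Derivation:
Step 1: prey: 25+2-42=0; pred: 28+14-8=34
First extinction: prey at step 1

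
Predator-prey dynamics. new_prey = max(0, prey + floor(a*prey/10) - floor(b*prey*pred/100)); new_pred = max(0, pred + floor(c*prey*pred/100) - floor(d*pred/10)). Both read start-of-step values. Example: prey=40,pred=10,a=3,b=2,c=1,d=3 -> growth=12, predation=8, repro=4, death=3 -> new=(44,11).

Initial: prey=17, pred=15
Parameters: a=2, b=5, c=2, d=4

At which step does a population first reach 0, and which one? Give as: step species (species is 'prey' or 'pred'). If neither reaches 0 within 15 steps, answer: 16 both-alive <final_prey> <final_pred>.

Step 1: prey: 17+3-12=8; pred: 15+5-6=14
Step 2: prey: 8+1-5=4; pred: 14+2-5=11
Step 3: prey: 4+0-2=2; pred: 11+0-4=7
Step 4: prey: 2+0-0=2; pred: 7+0-2=5
Step 5: prey: 2+0-0=2; pred: 5+0-2=3
Step 6: prey: 2+0-0=2; pred: 3+0-1=2
Step 7: prey: 2+0-0=2; pred: 2+0-0=2
Steps 8-15: state stable at prey=2, pred=2 (no change)
No extinction within 15 steps

Answer: 16 both-alive 2 2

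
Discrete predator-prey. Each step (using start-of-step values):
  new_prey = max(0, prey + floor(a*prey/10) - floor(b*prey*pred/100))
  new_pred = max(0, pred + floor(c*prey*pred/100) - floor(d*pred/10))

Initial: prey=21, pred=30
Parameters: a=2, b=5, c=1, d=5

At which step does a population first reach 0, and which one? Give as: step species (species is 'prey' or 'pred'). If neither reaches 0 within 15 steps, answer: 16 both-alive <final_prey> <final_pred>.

Answer: 1 prey

Derivation:
Step 1: prey: 21+4-31=0; pred: 30+6-15=21
First extinction: prey at step 1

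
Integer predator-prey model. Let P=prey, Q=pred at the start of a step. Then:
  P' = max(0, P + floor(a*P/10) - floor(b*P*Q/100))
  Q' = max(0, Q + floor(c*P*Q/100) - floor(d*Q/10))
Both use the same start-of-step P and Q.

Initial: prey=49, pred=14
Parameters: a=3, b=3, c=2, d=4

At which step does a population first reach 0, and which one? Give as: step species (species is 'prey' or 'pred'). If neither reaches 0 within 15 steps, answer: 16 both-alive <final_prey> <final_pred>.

Answer: 16 both-alive 1 2

Derivation:
Step 1: prey: 49+14-20=43; pred: 14+13-5=22
Step 2: prey: 43+12-28=27; pred: 22+18-8=32
Step 3: prey: 27+8-25=10; pred: 32+17-12=37
Step 4: prey: 10+3-11=2; pred: 37+7-14=30
Step 5: prey: 2+0-1=1; pred: 30+1-12=19
Step 6: prey: 1+0-0=1; pred: 19+0-7=12
Step 7: prey: 1+0-0=1; pred: 12+0-4=8
Step 8: prey: 1+0-0=1; pred: 8+0-3=5
Step 9: prey: 1+0-0=1; pred: 5+0-2=3
Step 10: prey: 1+0-0=1; pred: 3+0-1=2
Step 11: prey: 1+0-0=1; pred: 2+0-0=2
Steps 12-15: state stable at prey=1, pred=2 (no change)
No extinction within 15 steps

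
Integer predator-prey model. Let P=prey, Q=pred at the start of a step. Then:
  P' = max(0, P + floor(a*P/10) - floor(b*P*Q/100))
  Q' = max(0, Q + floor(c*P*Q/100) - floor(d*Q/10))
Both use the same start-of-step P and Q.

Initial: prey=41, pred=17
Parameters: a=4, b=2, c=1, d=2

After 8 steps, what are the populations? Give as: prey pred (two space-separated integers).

Answer: 6 32

Derivation:
Step 1: prey: 41+16-13=44; pred: 17+6-3=20
Step 2: prey: 44+17-17=44; pred: 20+8-4=24
Step 3: prey: 44+17-21=40; pred: 24+10-4=30
Step 4: prey: 40+16-24=32; pred: 30+12-6=36
Step 5: prey: 32+12-23=21; pred: 36+11-7=40
Step 6: prey: 21+8-16=13; pred: 40+8-8=40
Step 7: prey: 13+5-10=8; pred: 40+5-8=37
Step 8: prey: 8+3-5=6; pred: 37+2-7=32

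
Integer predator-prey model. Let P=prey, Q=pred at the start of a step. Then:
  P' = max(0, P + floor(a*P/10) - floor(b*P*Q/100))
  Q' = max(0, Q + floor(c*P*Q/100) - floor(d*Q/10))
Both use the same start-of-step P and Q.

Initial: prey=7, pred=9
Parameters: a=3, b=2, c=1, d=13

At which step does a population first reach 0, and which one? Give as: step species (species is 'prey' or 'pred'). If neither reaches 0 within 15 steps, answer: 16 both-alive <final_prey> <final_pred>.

Step 1: prey: 7+2-1=8; pred: 9+0-11=0
First extinction: pred at step 1

Answer: 1 pred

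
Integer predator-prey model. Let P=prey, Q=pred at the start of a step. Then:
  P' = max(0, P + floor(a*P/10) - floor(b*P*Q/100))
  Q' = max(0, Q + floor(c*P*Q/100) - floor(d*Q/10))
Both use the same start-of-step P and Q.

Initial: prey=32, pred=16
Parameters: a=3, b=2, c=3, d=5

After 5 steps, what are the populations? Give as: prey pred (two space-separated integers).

Answer: 4 29

Derivation:
Step 1: prey: 32+9-10=31; pred: 16+15-8=23
Step 2: prey: 31+9-14=26; pred: 23+21-11=33
Step 3: prey: 26+7-17=16; pred: 33+25-16=42
Step 4: prey: 16+4-13=7; pred: 42+20-21=41
Step 5: prey: 7+2-5=4; pred: 41+8-20=29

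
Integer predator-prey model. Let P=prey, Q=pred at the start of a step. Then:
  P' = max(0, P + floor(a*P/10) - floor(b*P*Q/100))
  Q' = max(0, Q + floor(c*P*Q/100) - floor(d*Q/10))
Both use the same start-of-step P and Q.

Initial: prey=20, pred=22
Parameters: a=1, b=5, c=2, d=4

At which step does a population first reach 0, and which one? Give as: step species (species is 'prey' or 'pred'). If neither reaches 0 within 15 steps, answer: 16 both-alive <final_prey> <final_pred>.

Step 1: prey: 20+2-22=0; pred: 22+8-8=22
First extinction: prey at step 1

Answer: 1 prey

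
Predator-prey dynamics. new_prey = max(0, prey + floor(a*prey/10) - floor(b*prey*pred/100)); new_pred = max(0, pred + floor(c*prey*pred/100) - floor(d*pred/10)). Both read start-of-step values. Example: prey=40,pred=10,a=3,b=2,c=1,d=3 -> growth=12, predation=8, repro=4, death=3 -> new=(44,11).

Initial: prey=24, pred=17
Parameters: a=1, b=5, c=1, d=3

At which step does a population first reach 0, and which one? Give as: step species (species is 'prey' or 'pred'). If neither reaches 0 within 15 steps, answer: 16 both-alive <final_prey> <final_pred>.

Answer: 16 both-alive 1 3

Derivation:
Step 1: prey: 24+2-20=6; pred: 17+4-5=16
Step 2: prey: 6+0-4=2; pred: 16+0-4=12
Step 3: prey: 2+0-1=1; pred: 12+0-3=9
Step 4: prey: 1+0-0=1; pred: 9+0-2=7
Step 5: prey: 1+0-0=1; pred: 7+0-2=5
Step 6: prey: 1+0-0=1; pred: 5+0-1=4
Step 7: prey: 1+0-0=1; pred: 4+0-1=3
Step 8: prey: 1+0-0=1; pred: 3+0-0=3
Steps 9-15: state stable at prey=1, pred=3 (no change)
No extinction within 15 steps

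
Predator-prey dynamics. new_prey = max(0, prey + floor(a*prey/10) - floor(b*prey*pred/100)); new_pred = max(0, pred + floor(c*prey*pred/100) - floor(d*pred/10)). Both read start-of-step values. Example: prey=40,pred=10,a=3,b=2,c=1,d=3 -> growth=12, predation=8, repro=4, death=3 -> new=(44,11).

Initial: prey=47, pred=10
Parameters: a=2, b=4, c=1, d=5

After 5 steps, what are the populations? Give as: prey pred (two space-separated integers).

Step 1: prey: 47+9-18=38; pred: 10+4-5=9
Step 2: prey: 38+7-13=32; pred: 9+3-4=8
Step 3: prey: 32+6-10=28; pred: 8+2-4=6
Step 4: prey: 28+5-6=27; pred: 6+1-3=4
Step 5: prey: 27+5-4=28; pred: 4+1-2=3

Answer: 28 3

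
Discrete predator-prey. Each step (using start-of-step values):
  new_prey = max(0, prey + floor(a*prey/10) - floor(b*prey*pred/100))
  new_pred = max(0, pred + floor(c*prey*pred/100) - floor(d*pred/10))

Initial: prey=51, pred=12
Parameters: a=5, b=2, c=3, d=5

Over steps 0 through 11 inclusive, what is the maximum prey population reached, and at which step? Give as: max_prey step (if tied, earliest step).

Answer: 66 2

Derivation:
Step 1: prey: 51+25-12=64; pred: 12+18-6=24
Step 2: prey: 64+32-30=66; pred: 24+46-12=58
Step 3: prey: 66+33-76=23; pred: 58+114-29=143
Step 4: prey: 23+11-65=0; pred: 143+98-71=170
Step 5: prey: 0+0-0=0; pred: 170+0-85=85
Step 6: prey: 0+0-0=0; pred: 85+0-42=43
Step 7: prey: 0+0-0=0; pred: 43+0-21=22
Step 8: prey: 0+0-0=0; pred: 22+0-11=11
Step 9: prey: 0+0-0=0; pred: 11+0-5=6
Step 10: prey: 0+0-0=0; pred: 6+0-3=3
Step 11: prey: 0+0-0=0; pred: 3+0-1=2
Max prey = 66 at step 2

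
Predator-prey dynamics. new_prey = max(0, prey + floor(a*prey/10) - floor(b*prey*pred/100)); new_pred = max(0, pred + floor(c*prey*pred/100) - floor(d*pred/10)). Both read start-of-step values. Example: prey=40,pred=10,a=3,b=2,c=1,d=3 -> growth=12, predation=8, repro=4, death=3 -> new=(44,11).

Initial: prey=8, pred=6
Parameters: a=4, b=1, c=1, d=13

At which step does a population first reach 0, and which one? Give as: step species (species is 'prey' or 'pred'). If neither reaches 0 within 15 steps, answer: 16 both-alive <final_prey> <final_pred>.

Step 1: prey: 8+3-0=11; pred: 6+0-7=0
First extinction: pred at step 1

Answer: 1 pred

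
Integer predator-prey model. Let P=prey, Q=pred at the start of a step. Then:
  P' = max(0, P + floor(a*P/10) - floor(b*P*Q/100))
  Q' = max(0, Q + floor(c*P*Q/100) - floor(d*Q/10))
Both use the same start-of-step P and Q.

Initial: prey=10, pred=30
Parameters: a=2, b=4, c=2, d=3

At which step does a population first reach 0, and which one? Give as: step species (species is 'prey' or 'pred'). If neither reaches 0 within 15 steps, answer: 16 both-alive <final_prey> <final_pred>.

Answer: 1 prey

Derivation:
Step 1: prey: 10+2-12=0; pred: 30+6-9=27
First extinction: prey at step 1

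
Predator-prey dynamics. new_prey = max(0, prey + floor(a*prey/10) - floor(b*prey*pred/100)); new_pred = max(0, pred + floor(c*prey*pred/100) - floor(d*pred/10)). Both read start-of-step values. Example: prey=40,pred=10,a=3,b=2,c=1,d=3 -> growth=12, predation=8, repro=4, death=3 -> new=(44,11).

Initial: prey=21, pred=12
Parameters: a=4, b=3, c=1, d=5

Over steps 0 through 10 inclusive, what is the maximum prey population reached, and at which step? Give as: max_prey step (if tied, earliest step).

Step 1: prey: 21+8-7=22; pred: 12+2-6=8
Step 2: prey: 22+8-5=25; pred: 8+1-4=5
Step 3: prey: 25+10-3=32; pred: 5+1-2=4
Step 4: prey: 32+12-3=41; pred: 4+1-2=3
Step 5: prey: 41+16-3=54; pred: 3+1-1=3
Step 6: prey: 54+21-4=71; pred: 3+1-1=3
Step 7: prey: 71+28-6=93; pred: 3+2-1=4
Step 8: prey: 93+37-11=119; pred: 4+3-2=5
Step 9: prey: 119+47-17=149; pred: 5+5-2=8
Step 10: prey: 149+59-35=173; pred: 8+11-4=15
Max prey = 173 at step 10

Answer: 173 10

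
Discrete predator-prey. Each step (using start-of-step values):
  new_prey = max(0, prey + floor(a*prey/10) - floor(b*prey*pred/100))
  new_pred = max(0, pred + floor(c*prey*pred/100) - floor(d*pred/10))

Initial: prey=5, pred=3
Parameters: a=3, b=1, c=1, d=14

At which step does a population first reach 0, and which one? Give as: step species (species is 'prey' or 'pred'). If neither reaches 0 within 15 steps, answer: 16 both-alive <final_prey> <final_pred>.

Answer: 1 pred

Derivation:
Step 1: prey: 5+1-0=6; pred: 3+0-4=0
First extinction: pred at step 1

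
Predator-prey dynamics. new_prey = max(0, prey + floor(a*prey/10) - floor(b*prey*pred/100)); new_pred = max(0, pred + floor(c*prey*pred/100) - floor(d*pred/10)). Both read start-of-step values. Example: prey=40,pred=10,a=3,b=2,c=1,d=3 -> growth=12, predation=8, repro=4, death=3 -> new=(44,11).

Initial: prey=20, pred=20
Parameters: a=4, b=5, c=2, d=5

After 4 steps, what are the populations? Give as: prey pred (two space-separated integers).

Answer: 4 3

Derivation:
Step 1: prey: 20+8-20=8; pred: 20+8-10=18
Step 2: prey: 8+3-7=4; pred: 18+2-9=11
Step 3: prey: 4+1-2=3; pred: 11+0-5=6
Step 4: prey: 3+1-0=4; pred: 6+0-3=3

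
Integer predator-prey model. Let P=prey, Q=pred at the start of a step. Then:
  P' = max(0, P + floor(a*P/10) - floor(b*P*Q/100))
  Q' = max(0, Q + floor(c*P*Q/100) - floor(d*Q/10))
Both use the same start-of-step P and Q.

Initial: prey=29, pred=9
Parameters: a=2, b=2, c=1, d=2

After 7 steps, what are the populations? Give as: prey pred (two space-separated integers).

Answer: 29 10

Derivation:
Step 1: prey: 29+5-5=29; pred: 9+2-1=10
Step 2: prey: 29+5-5=29; pred: 10+2-2=10
Step 3: prey: 29+5-5=29; pred: 10+2-2=10
Step 4: prey: 29+5-5=29; pred: 10+2-2=10
Step 5: prey: 29+5-5=29; pred: 10+2-2=10
Step 6: prey: 29+5-5=29; pred: 10+2-2=10
Step 7: prey: 29+5-5=29; pred: 10+2-2=10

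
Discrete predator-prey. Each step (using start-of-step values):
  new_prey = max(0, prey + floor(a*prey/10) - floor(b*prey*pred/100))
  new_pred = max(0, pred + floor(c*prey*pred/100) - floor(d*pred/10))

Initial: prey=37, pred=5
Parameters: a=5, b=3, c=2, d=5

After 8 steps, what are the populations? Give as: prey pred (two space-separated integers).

Answer: 0 25

Derivation:
Step 1: prey: 37+18-5=50; pred: 5+3-2=6
Step 2: prey: 50+25-9=66; pred: 6+6-3=9
Step 3: prey: 66+33-17=82; pred: 9+11-4=16
Step 4: prey: 82+41-39=84; pred: 16+26-8=34
Step 5: prey: 84+42-85=41; pred: 34+57-17=74
Step 6: prey: 41+20-91=0; pred: 74+60-37=97
Step 7: prey: 0+0-0=0; pred: 97+0-48=49
Step 8: prey: 0+0-0=0; pred: 49+0-24=25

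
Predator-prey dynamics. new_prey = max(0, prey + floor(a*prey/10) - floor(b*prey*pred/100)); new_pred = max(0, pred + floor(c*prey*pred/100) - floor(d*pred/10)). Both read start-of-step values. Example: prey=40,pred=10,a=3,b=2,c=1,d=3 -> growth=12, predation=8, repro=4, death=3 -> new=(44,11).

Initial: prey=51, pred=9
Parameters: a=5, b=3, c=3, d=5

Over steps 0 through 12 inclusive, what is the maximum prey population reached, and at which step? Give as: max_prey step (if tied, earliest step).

Step 1: prey: 51+25-13=63; pred: 9+13-4=18
Step 2: prey: 63+31-34=60; pred: 18+34-9=43
Step 3: prey: 60+30-77=13; pred: 43+77-21=99
Step 4: prey: 13+6-38=0; pred: 99+38-49=88
Step 5: prey: 0+0-0=0; pred: 88+0-44=44
Step 6: prey: 0+0-0=0; pred: 44+0-22=22
Step 7: prey: 0+0-0=0; pred: 22+0-11=11
Step 8: prey: 0+0-0=0; pred: 11+0-5=6
Step 9: prey: 0+0-0=0; pred: 6+0-3=3
Step 10: prey: 0+0-0=0; pred: 3+0-1=2
Step 11: prey: 0+0-0=0; pred: 2+0-1=1
Step 12: prey: 0+0-0=0; pred: 1+0-0=1
Max prey = 63 at step 1

Answer: 63 1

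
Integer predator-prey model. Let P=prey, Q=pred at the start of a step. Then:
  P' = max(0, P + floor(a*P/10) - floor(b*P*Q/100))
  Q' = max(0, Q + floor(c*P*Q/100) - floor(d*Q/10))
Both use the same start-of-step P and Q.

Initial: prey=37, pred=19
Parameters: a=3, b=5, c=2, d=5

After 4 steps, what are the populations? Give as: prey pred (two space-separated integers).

Step 1: prey: 37+11-35=13; pred: 19+14-9=24
Step 2: prey: 13+3-15=1; pred: 24+6-12=18
Step 3: prey: 1+0-0=1; pred: 18+0-9=9
Step 4: prey: 1+0-0=1; pred: 9+0-4=5

Answer: 1 5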